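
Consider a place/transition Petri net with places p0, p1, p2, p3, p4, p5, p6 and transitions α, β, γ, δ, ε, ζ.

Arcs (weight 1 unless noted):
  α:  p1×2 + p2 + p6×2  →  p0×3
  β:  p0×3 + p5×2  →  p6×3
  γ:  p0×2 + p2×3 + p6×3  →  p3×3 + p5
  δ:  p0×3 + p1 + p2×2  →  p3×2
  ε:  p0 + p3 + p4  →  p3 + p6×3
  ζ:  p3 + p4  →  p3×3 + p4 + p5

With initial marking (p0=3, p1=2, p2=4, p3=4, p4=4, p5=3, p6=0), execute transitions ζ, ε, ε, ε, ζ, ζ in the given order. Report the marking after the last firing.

(p0=0, p1=2, p2=4, p3=10, p4=1, p5=6, p6=9)

step 1: fire ζ:  (p0=3, p1=2, p2=4, p3=4, p4=4, p5=3, p6=0) → (p0=3, p1=2, p2=4, p3=6, p4=4, p5=4, p6=0)
step 2: fire ε:  (p0=3, p1=2, p2=4, p3=6, p4=4, p5=4, p6=0) → (p0=2, p1=2, p2=4, p3=6, p4=3, p5=4, p6=3)
step 3: fire ε:  (p0=2, p1=2, p2=4, p3=6, p4=3, p5=4, p6=3) → (p0=1, p1=2, p2=4, p3=6, p4=2, p5=4, p6=6)
step 4: fire ε:  (p0=1, p1=2, p2=4, p3=6, p4=2, p5=4, p6=6) → (p0=0, p1=2, p2=4, p3=6, p4=1, p5=4, p6=9)
step 5: fire ζ:  (p0=0, p1=2, p2=4, p3=6, p4=1, p5=4, p6=9) → (p0=0, p1=2, p2=4, p3=8, p4=1, p5=5, p6=9)
step 6: fire ζ:  (p0=0, p1=2, p2=4, p3=8, p4=1, p5=5, p6=9) → (p0=0, p1=2, p2=4, p3=10, p4=1, p5=6, p6=9)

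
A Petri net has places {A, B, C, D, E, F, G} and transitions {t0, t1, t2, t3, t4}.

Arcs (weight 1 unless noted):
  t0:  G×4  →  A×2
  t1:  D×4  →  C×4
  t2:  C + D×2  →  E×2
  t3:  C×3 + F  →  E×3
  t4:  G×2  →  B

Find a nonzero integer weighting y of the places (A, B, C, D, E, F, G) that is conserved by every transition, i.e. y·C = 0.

y = (A:0, B:0, C:2, D:2, E:3, F:3, G:0)

Incidence matrix C (rows=places, cols=transitions):
       t0   t1   t2   t3   t4
    A   2    0    0    0    0
    B   0    0    0    0    1
    C   0    4   -1   -3    0
    D   0   -4   -2    0    0
    E   0    0    2    3    0
    F   0    0    0   -1    0
    G  -4    0    0    0   -2

Candidate y = [0, 0, 2, 2, 3, 3, 0]; check y·C column-wise:
  col t0: 0·2 + 2·0 + 2·0 + 3·0 + 3·0 + 0·-4 = 0
  col t1: 2·4 + 2·-4 + 3·0 + 3·0 = 0
  col t2: 2·-1 + 2·-2 + 3·2 + 3·0 = 0
  col t3: 2·-3 + 2·0 + 3·3 + 3·-1 = 0
  col t4: 0·1 + 2·0 + 2·0 + 3·0 + 3·0 + 0·-2 = 0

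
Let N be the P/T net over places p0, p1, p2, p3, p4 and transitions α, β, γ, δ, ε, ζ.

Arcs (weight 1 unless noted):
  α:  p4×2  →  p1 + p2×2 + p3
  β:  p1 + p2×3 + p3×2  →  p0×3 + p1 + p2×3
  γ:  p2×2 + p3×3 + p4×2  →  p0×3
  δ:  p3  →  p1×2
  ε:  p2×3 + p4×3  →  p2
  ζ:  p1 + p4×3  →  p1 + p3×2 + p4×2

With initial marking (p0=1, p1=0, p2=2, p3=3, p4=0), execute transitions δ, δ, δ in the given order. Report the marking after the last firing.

(p0=1, p1=6, p2=2, p3=0, p4=0)

step 1: fire δ:  (p0=1, p1=0, p2=2, p3=3, p4=0) → (p0=1, p1=2, p2=2, p3=2, p4=0)
step 2: fire δ:  (p0=1, p1=2, p2=2, p3=2, p4=0) → (p0=1, p1=4, p2=2, p3=1, p4=0)
step 3: fire δ:  (p0=1, p1=4, p2=2, p3=1, p4=0) → (p0=1, p1=6, p2=2, p3=0, p4=0)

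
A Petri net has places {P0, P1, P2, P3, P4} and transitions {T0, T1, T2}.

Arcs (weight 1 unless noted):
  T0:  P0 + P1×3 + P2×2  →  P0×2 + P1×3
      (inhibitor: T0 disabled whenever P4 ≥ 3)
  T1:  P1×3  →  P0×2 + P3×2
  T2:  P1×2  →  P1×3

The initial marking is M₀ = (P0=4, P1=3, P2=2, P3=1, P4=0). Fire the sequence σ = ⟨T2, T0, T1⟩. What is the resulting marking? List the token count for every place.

step 1: fire T2:  (P0=4, P1=3, P2=2, P3=1, P4=0) → (P0=4, P1=4, P2=2, P3=1, P4=0)
step 2: fire T0:  (P0=4, P1=4, P2=2, P3=1, P4=0) → (P0=5, P1=4, P2=0, P3=1, P4=0)
step 3: fire T1:  (P0=5, P1=4, P2=0, P3=1, P4=0) → (P0=7, P1=1, P2=0, P3=3, P4=0)

(P0=7, P1=1, P2=0, P3=3, P4=0)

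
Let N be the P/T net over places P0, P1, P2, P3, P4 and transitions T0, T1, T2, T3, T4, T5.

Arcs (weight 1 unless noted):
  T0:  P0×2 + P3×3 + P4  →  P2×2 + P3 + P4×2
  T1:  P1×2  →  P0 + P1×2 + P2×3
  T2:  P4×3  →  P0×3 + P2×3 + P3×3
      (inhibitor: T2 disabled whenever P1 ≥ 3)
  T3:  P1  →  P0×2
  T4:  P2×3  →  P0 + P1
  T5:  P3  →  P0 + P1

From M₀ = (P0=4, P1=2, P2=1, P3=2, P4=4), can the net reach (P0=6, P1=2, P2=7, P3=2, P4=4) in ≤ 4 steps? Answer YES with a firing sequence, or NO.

step 1: fire T1:  (P0=4, P1=2, P2=1, P3=2, P4=4) → (P0=5, P1=2, P2=4, P3=2, P4=4)
step 2: fire T1:  (P0=5, P1=2, P2=4, P3=2, P4=4) → (P0=6, P1=2, P2=7, P3=2, P4=4)

YES — reachable via ⟨T1, T1⟩ (2 firings)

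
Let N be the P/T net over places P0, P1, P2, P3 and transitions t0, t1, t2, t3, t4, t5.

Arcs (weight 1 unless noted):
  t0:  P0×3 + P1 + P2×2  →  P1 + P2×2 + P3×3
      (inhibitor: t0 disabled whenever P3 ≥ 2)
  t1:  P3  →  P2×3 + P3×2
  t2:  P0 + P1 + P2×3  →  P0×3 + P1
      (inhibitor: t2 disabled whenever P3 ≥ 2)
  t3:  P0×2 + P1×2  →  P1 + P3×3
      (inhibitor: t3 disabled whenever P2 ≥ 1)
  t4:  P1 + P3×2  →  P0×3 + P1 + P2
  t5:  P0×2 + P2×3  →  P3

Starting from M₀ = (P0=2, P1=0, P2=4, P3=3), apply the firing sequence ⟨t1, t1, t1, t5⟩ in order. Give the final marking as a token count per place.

step 1: fire t1:  (P0=2, P1=0, P2=4, P3=3) → (P0=2, P1=0, P2=7, P3=4)
step 2: fire t1:  (P0=2, P1=0, P2=7, P3=4) → (P0=2, P1=0, P2=10, P3=5)
step 3: fire t1:  (P0=2, P1=0, P2=10, P3=5) → (P0=2, P1=0, P2=13, P3=6)
step 4: fire t5:  (P0=2, P1=0, P2=13, P3=6) → (P0=0, P1=0, P2=10, P3=7)

(P0=0, P1=0, P2=10, P3=7)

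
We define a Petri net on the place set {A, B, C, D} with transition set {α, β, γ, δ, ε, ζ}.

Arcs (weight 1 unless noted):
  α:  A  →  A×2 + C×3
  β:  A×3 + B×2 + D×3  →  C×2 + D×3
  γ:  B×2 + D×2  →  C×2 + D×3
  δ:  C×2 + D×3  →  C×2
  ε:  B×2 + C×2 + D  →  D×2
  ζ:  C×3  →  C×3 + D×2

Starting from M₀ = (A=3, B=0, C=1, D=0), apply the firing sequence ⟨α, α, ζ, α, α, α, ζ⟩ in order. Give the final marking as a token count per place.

step 1: fire α:  (A=3, B=0, C=1, D=0) → (A=4, B=0, C=4, D=0)
step 2: fire α:  (A=4, B=0, C=4, D=0) → (A=5, B=0, C=7, D=0)
step 3: fire ζ:  (A=5, B=0, C=7, D=0) → (A=5, B=0, C=7, D=2)
step 4: fire α:  (A=5, B=0, C=7, D=2) → (A=6, B=0, C=10, D=2)
step 5: fire α:  (A=6, B=0, C=10, D=2) → (A=7, B=0, C=13, D=2)
step 6: fire α:  (A=7, B=0, C=13, D=2) → (A=8, B=0, C=16, D=2)
step 7: fire ζ:  (A=8, B=0, C=16, D=2) → (A=8, B=0, C=16, D=4)

(A=8, B=0, C=16, D=4)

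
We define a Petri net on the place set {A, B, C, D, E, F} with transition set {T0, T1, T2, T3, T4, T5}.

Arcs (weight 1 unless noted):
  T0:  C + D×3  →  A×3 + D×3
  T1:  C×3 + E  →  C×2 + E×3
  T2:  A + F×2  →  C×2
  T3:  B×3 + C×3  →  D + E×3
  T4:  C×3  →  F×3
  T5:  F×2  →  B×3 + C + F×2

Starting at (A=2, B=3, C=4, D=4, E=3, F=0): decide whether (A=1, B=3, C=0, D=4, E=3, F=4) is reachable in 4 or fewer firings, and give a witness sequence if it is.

YES — reachable via ⟨T4, T2, T4⟩ (3 firings)

step 1: fire T4:  (A=2, B=3, C=4, D=4, E=3, F=0) → (A=2, B=3, C=1, D=4, E=3, F=3)
step 2: fire T2:  (A=2, B=3, C=1, D=4, E=3, F=3) → (A=1, B=3, C=3, D=4, E=3, F=1)
step 3: fire T4:  (A=1, B=3, C=3, D=4, E=3, F=1) → (A=1, B=3, C=0, D=4, E=3, F=4)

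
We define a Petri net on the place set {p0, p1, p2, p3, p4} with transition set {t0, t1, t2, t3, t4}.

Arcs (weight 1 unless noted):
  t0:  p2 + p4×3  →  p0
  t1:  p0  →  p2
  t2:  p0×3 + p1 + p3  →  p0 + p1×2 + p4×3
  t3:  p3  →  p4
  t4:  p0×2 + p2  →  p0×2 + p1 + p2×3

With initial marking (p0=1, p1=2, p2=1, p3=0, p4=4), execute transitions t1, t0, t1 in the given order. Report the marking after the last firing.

(p0=0, p1=2, p2=2, p3=0, p4=1)

step 1: fire t1:  (p0=1, p1=2, p2=1, p3=0, p4=4) → (p0=0, p1=2, p2=2, p3=0, p4=4)
step 2: fire t0:  (p0=0, p1=2, p2=2, p3=0, p4=4) → (p0=1, p1=2, p2=1, p3=0, p4=1)
step 3: fire t1:  (p0=1, p1=2, p2=1, p3=0, p4=1) → (p0=0, p1=2, p2=2, p3=0, p4=1)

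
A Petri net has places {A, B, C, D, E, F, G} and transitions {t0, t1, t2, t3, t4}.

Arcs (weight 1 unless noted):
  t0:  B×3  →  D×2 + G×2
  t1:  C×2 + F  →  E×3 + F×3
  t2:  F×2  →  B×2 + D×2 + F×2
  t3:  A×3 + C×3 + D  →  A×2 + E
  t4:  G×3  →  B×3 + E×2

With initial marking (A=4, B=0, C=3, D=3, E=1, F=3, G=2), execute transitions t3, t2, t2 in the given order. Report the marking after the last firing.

step 1: fire t3:  (A=4, B=0, C=3, D=3, E=1, F=3, G=2) → (A=3, B=0, C=0, D=2, E=2, F=3, G=2)
step 2: fire t2:  (A=3, B=0, C=0, D=2, E=2, F=3, G=2) → (A=3, B=2, C=0, D=4, E=2, F=3, G=2)
step 3: fire t2:  (A=3, B=2, C=0, D=4, E=2, F=3, G=2) → (A=3, B=4, C=0, D=6, E=2, F=3, G=2)

(A=3, B=4, C=0, D=6, E=2, F=3, G=2)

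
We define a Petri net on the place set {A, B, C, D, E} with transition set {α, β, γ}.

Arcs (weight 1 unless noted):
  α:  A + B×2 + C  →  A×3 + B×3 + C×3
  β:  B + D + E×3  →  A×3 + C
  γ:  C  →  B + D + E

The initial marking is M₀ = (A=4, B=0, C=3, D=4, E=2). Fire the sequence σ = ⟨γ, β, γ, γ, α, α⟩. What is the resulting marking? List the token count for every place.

step 1: fire γ:  (A=4, B=0, C=3, D=4, E=2) → (A=4, B=1, C=2, D=5, E=3)
step 2: fire β:  (A=4, B=1, C=2, D=5, E=3) → (A=7, B=0, C=3, D=4, E=0)
step 3: fire γ:  (A=7, B=0, C=3, D=4, E=0) → (A=7, B=1, C=2, D=5, E=1)
step 4: fire γ:  (A=7, B=1, C=2, D=5, E=1) → (A=7, B=2, C=1, D=6, E=2)
step 5: fire α:  (A=7, B=2, C=1, D=6, E=2) → (A=9, B=3, C=3, D=6, E=2)
step 6: fire α:  (A=9, B=3, C=3, D=6, E=2) → (A=11, B=4, C=5, D=6, E=2)

(A=11, B=4, C=5, D=6, E=2)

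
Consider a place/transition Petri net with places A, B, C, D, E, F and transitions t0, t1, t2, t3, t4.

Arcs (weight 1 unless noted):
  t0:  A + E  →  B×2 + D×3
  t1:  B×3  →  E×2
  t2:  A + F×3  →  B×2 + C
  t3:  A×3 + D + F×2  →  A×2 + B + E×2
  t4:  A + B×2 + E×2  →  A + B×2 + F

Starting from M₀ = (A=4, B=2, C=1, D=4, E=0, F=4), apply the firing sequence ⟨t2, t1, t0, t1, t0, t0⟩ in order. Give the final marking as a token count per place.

(A=0, B=4, C=2, D=13, E=1, F=1)

step 1: fire t2:  (A=4, B=2, C=1, D=4, E=0, F=4) → (A=3, B=4, C=2, D=4, E=0, F=1)
step 2: fire t1:  (A=3, B=4, C=2, D=4, E=0, F=1) → (A=3, B=1, C=2, D=4, E=2, F=1)
step 3: fire t0:  (A=3, B=1, C=2, D=4, E=2, F=1) → (A=2, B=3, C=2, D=7, E=1, F=1)
step 4: fire t1:  (A=2, B=3, C=2, D=7, E=1, F=1) → (A=2, B=0, C=2, D=7, E=3, F=1)
step 5: fire t0:  (A=2, B=0, C=2, D=7, E=3, F=1) → (A=1, B=2, C=2, D=10, E=2, F=1)
step 6: fire t0:  (A=1, B=2, C=2, D=10, E=2, F=1) → (A=0, B=4, C=2, D=13, E=1, F=1)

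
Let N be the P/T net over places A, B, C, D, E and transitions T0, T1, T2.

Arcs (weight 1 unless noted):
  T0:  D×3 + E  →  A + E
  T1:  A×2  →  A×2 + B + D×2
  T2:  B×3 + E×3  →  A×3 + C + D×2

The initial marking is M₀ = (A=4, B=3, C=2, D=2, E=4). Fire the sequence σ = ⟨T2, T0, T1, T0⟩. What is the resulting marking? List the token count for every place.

step 1: fire T2:  (A=4, B=3, C=2, D=2, E=4) → (A=7, B=0, C=3, D=4, E=1)
step 2: fire T0:  (A=7, B=0, C=3, D=4, E=1) → (A=8, B=0, C=3, D=1, E=1)
step 3: fire T1:  (A=8, B=0, C=3, D=1, E=1) → (A=8, B=1, C=3, D=3, E=1)
step 4: fire T0:  (A=8, B=1, C=3, D=3, E=1) → (A=9, B=1, C=3, D=0, E=1)

(A=9, B=1, C=3, D=0, E=1)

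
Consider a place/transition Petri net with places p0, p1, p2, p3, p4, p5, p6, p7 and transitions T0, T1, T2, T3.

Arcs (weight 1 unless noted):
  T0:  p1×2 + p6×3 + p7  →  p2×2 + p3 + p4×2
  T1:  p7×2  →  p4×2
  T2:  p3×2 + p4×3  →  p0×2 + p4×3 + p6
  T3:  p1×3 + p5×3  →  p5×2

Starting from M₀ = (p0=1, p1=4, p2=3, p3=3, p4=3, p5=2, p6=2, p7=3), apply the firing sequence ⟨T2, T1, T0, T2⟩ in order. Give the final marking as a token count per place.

(p0=5, p1=2, p2=5, p3=0, p4=7, p5=2, p6=1, p7=0)

step 1: fire T2:  (p0=1, p1=4, p2=3, p3=3, p4=3, p5=2, p6=2, p7=3) → (p0=3, p1=4, p2=3, p3=1, p4=3, p5=2, p6=3, p7=3)
step 2: fire T1:  (p0=3, p1=4, p2=3, p3=1, p4=3, p5=2, p6=3, p7=3) → (p0=3, p1=4, p2=3, p3=1, p4=5, p5=2, p6=3, p7=1)
step 3: fire T0:  (p0=3, p1=4, p2=3, p3=1, p4=5, p5=2, p6=3, p7=1) → (p0=3, p1=2, p2=5, p3=2, p4=7, p5=2, p6=0, p7=0)
step 4: fire T2:  (p0=3, p1=2, p2=5, p3=2, p4=7, p5=2, p6=0, p7=0) → (p0=5, p1=2, p2=5, p3=0, p4=7, p5=2, p6=1, p7=0)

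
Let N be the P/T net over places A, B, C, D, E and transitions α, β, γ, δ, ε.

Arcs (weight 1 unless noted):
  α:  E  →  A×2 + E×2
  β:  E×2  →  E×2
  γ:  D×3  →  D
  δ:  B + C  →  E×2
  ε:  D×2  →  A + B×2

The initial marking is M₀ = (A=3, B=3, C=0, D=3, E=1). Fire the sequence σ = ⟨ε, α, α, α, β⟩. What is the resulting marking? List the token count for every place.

step 1: fire ε:  (A=3, B=3, C=0, D=3, E=1) → (A=4, B=5, C=0, D=1, E=1)
step 2: fire α:  (A=4, B=5, C=0, D=1, E=1) → (A=6, B=5, C=0, D=1, E=2)
step 3: fire α:  (A=6, B=5, C=0, D=1, E=2) → (A=8, B=5, C=0, D=1, E=3)
step 4: fire α:  (A=8, B=5, C=0, D=1, E=3) → (A=10, B=5, C=0, D=1, E=4)
step 5: fire β:  (A=10, B=5, C=0, D=1, E=4) → (A=10, B=5, C=0, D=1, E=4)

(A=10, B=5, C=0, D=1, E=4)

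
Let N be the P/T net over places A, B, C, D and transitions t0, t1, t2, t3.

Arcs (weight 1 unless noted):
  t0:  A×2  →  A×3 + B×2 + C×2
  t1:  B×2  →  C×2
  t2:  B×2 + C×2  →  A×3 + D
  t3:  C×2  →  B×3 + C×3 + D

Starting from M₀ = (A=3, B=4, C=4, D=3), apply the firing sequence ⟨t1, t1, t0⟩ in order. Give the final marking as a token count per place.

(A=4, B=2, C=10, D=3)

step 1: fire t1:  (A=3, B=4, C=4, D=3) → (A=3, B=2, C=6, D=3)
step 2: fire t1:  (A=3, B=2, C=6, D=3) → (A=3, B=0, C=8, D=3)
step 3: fire t0:  (A=3, B=0, C=8, D=3) → (A=4, B=2, C=10, D=3)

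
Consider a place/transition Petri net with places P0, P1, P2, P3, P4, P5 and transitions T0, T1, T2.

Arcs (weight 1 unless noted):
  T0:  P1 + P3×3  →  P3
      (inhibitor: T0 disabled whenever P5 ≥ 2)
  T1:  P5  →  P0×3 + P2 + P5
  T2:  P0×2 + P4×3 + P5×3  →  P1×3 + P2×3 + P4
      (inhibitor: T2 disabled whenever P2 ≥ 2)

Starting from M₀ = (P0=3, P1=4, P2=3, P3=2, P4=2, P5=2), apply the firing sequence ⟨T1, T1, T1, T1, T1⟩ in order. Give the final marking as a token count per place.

(P0=18, P1=4, P2=8, P3=2, P4=2, P5=2)

step 1: fire T1:  (P0=3, P1=4, P2=3, P3=2, P4=2, P5=2) → (P0=6, P1=4, P2=4, P3=2, P4=2, P5=2)
step 2: fire T1:  (P0=6, P1=4, P2=4, P3=2, P4=2, P5=2) → (P0=9, P1=4, P2=5, P3=2, P4=2, P5=2)
step 3: fire T1:  (P0=9, P1=4, P2=5, P3=2, P4=2, P5=2) → (P0=12, P1=4, P2=6, P3=2, P4=2, P5=2)
step 4: fire T1:  (P0=12, P1=4, P2=6, P3=2, P4=2, P5=2) → (P0=15, P1=4, P2=7, P3=2, P4=2, P5=2)
step 5: fire T1:  (P0=15, P1=4, P2=7, P3=2, P4=2, P5=2) → (P0=18, P1=4, P2=8, P3=2, P4=2, P5=2)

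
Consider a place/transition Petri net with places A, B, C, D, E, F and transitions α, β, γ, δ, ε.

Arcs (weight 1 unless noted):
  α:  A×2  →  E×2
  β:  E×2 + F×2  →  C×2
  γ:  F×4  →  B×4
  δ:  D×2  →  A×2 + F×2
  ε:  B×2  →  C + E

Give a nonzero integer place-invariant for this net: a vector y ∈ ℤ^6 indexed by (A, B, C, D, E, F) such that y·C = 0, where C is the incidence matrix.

Incidence matrix C (rows=places, cols=transitions):
        α    β    γ    δ    ε
    A  -2    0    0    2    0
    B   0    0    4    0   -2
    C   0    2    0    0    1
    D   0    0    0   -2    0
    E   2   -2    0    0    1
    F   0   -2   -4    2    0

Candidate y = [1, 2, 3, 3, 1, 2]; check y·C column-wise:
  col α: 1·-2 + 2·0 + 3·0 + 3·0 + 1·2 + 2·0 = 0
  col β: 1·0 + 2·0 + 3·2 + 3·0 + 1·-2 + 2·-2 = 0
  col γ: 1·0 + 2·4 + 3·0 + 3·0 + 1·0 + 2·-4 = 0
  col δ: 1·2 + 2·0 + 3·0 + 3·-2 + 1·0 + 2·2 = 0
  col ε: 1·0 + 2·-2 + 3·1 + 3·0 + 1·1 + 2·0 = 0

y = (A:1, B:2, C:3, D:3, E:1, F:2)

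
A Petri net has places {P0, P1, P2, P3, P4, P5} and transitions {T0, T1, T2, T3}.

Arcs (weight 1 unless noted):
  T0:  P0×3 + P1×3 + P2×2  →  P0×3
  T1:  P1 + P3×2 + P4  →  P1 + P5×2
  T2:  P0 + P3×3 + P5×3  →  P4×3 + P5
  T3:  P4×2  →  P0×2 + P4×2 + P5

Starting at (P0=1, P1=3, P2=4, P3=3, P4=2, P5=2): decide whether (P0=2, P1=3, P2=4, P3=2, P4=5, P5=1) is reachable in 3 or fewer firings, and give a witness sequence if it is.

depth 0: 1 marking
depth 1: 3 markings reached so far
depth 2: 7 markings reached so far
depth 3: 13 markings reached so far
target is not among the 13 markings reachable within 3 steps

NO — not reachable within 3 firings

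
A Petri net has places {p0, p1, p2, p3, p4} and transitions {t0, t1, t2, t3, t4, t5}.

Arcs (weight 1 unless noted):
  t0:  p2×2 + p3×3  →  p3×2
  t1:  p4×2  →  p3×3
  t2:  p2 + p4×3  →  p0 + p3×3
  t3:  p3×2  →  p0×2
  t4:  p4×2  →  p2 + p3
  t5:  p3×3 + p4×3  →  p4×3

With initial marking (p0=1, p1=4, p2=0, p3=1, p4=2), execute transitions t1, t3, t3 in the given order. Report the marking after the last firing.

step 1: fire t1:  (p0=1, p1=4, p2=0, p3=1, p4=2) → (p0=1, p1=4, p2=0, p3=4, p4=0)
step 2: fire t3:  (p0=1, p1=4, p2=0, p3=4, p4=0) → (p0=3, p1=4, p2=0, p3=2, p4=0)
step 3: fire t3:  (p0=3, p1=4, p2=0, p3=2, p4=0) → (p0=5, p1=4, p2=0, p3=0, p4=0)

(p0=5, p1=4, p2=0, p3=0, p4=0)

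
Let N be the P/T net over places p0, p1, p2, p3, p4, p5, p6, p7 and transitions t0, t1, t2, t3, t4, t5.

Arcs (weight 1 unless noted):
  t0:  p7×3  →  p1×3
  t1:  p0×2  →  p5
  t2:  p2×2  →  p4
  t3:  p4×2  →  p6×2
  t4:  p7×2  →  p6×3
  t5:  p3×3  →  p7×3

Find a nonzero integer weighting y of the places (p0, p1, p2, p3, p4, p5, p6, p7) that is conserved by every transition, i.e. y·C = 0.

y = (p0:1, p1:0, p2:0, p3:0, p4:0, p5:2, p6:0, p7:0)

Incidence matrix C (rows=places, cols=transitions):
       t0   t1   t2   t3   t4   t5
   p0   0   -2    0    0    0    0
   p1   3    0    0    0    0    0
   p2   0    0   -2    0    0    0
   p3   0    0    0    0    0   -3
   p4   0    0    1   -2    0    0
   p5   0    1    0    0    0    0
   p6   0    0    0    2    3    0
   p7  -3    0    0    0   -2    3

Candidate y = [1, 0, 0, 0, 0, 2, 0, 0]; check y·C column-wise:
  col t0: 1·0 + 0·3 + 2·0 + 0·-3 = 0
  col t1: 1·-2 + 2·1 = 0
  col t2: 1·0 + 0·-2 + 0·1 + 2·0 = 0
  col t3: 1·0 + 0·-2 + 2·0 + 0·2 = 0
  col t4: 1·0 + 2·0 + 0·3 + 0·-2 = 0
  col t5: 1·0 + 0·-3 + 2·0 + 0·3 = 0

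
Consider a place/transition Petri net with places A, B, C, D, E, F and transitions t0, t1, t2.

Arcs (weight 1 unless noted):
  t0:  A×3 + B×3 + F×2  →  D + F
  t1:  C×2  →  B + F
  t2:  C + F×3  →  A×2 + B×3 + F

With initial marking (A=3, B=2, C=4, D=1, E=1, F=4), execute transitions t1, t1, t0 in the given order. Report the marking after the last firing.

step 1: fire t1:  (A=3, B=2, C=4, D=1, E=1, F=4) → (A=3, B=3, C=2, D=1, E=1, F=5)
step 2: fire t1:  (A=3, B=3, C=2, D=1, E=1, F=5) → (A=3, B=4, C=0, D=1, E=1, F=6)
step 3: fire t0:  (A=3, B=4, C=0, D=1, E=1, F=6) → (A=0, B=1, C=0, D=2, E=1, F=5)

(A=0, B=1, C=0, D=2, E=1, F=5)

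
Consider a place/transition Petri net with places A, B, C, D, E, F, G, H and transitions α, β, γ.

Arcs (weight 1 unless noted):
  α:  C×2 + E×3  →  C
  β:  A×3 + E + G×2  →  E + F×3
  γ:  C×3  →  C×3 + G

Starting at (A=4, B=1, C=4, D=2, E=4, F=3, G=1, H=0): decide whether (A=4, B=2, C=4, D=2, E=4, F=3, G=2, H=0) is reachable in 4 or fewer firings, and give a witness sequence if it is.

depth 0: 1 marking
depth 1: 3 markings reached so far
depth 2: 6 markings reached so far
depth 3: 10 markings reached so far
depth 4: 14 markings reached so far
target is not among the 14 markings reachable within 4 steps

NO — not reachable within 4 firings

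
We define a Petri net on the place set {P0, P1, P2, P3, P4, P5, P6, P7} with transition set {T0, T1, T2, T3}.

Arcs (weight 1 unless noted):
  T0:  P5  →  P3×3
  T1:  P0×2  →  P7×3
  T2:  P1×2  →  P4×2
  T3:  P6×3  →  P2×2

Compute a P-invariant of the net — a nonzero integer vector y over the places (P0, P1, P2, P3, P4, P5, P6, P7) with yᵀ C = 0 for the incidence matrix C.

Incidence matrix C (rows=places, cols=transitions):
       T0   T1   T2   T3
   P0   0   -2    0    0
   P1   0    0   -2    0
   P2   0    0    0    2
   P3   3    0    0    0
   P4   0    0    2    0
   P5  -1    0    0    0
   P6   0    0    0   -3
   P7   0    3    0    0

Candidate y = [0, 1, 0, 0, 1, 0, 0, 0]; check y·C column-wise:
  col T0: 1·0 + 0·3 + 1·0 + 0·-1 = 0
  col T1: 0·-2 + 1·0 + 1·0 + 0·3 = 0
  col T2: 1·-2 + 1·2 = 0
  col T3: 1·0 + 0·2 + 1·0 + 0·-3 = 0

y = (P0:0, P1:1, P2:0, P3:0, P4:1, P5:0, P6:0, P7:0)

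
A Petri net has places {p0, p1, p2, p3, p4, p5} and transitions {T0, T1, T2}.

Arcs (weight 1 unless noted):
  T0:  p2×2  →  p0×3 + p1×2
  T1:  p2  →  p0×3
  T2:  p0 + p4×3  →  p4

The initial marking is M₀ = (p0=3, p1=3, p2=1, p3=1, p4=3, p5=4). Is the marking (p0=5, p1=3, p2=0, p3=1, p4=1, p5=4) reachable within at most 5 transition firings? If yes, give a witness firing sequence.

YES — reachable via ⟨T1, T2⟩ (2 firings)

step 1: fire T1:  (p0=3, p1=3, p2=1, p3=1, p4=3, p5=4) → (p0=6, p1=3, p2=0, p3=1, p4=3, p5=4)
step 2: fire T2:  (p0=6, p1=3, p2=0, p3=1, p4=3, p5=4) → (p0=5, p1=3, p2=0, p3=1, p4=1, p5=4)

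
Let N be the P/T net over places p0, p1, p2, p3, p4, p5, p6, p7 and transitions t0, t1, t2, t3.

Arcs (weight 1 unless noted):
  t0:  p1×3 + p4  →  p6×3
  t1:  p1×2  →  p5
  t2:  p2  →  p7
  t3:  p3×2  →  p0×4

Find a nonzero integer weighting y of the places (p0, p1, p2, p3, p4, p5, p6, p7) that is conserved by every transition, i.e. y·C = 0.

y = (p0:1, p1:0, p2:0, p3:2, p4:0, p5:0, p6:0, p7:0)

Incidence matrix C (rows=places, cols=transitions):
       t0   t1   t2   t3
   p0   0    0    0    4
   p1  -3   -2    0    0
   p2   0    0   -1    0
   p3   0    0    0   -2
   p4  -1    0    0    0
   p5   0    1    0    0
   p6   3    0    0    0
   p7   0    0    1    0

Candidate y = [1, 0, 0, 2, 0, 0, 0, 0]; check y·C column-wise:
  col t0: 1·0 + 0·-3 + 2·0 + 0·-1 + 0·3 = 0
  col t1: 1·0 + 0·-2 + 2·0 + 0·1 = 0
  col t2: 1·0 + 0·-1 + 2·0 + 0·1 = 0
  col t3: 1·4 + 2·-2 = 0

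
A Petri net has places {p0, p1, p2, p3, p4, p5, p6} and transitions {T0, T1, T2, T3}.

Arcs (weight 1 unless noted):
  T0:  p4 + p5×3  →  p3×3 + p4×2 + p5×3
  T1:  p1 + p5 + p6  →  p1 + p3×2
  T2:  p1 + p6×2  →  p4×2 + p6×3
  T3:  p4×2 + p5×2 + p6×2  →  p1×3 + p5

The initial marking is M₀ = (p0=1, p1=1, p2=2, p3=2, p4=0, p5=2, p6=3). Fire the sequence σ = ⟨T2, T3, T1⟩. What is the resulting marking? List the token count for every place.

(p0=1, p1=3, p2=2, p3=4, p4=0, p5=0, p6=1)

step 1: fire T2:  (p0=1, p1=1, p2=2, p3=2, p4=0, p5=2, p6=3) → (p0=1, p1=0, p2=2, p3=2, p4=2, p5=2, p6=4)
step 2: fire T3:  (p0=1, p1=0, p2=2, p3=2, p4=2, p5=2, p6=4) → (p0=1, p1=3, p2=2, p3=2, p4=0, p5=1, p6=2)
step 3: fire T1:  (p0=1, p1=3, p2=2, p3=2, p4=0, p5=1, p6=2) → (p0=1, p1=3, p2=2, p3=4, p4=0, p5=0, p6=1)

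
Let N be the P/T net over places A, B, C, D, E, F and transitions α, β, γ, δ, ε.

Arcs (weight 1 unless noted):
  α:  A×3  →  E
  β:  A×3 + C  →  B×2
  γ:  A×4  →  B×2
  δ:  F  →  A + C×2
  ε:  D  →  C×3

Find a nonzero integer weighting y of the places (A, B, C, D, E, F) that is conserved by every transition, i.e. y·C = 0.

Incidence matrix C (rows=places, cols=transitions):
        α    β    γ    δ    ε
    A  -3   -3   -4    1    0
    B   0    2    2    0    0
    C   0   -1    0    2    3
    D   0    0    0    0   -1
    E   1    0    0    0    0
    F   0    0    0   -1    0

Candidate y = [1, 2, 1, 3, 3, 3]; check y·C column-wise:
  col α: 1·-3 + 2·0 + 1·0 + 3·0 + 3·1 + 3·0 = 0
  col β: 1·-3 + 2·2 + 1·-1 + 3·0 + 3·0 + 3·0 = 0
  col γ: 1·-4 + 2·2 + 1·0 + 3·0 + 3·0 + 3·0 = 0
  col δ: 1·1 + 2·0 + 1·2 + 3·0 + 3·0 + 3·-1 = 0
  col ε: 1·0 + 2·0 + 1·3 + 3·-1 + 3·0 + 3·0 = 0

y = (A:1, B:2, C:1, D:3, E:3, F:3)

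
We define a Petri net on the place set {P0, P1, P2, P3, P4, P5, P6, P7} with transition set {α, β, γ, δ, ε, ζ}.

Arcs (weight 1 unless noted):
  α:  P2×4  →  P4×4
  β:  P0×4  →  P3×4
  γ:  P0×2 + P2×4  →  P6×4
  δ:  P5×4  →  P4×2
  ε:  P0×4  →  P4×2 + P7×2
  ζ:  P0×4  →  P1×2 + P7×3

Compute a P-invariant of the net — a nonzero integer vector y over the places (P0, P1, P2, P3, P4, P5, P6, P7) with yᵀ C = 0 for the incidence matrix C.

Incidence matrix C (rows=places, cols=transitions):
        α    β    γ    δ    ε    ζ
   P0   0   -4   -2    0   -4   -4
   P1   0    0    0    0    0    2
   P2  -4    0   -4    0    0    0
   P3   0    4    0    0    0    0
   P4   4    0    0    2    2    0
   P5   0    0    0   -4    0    0
   P6   0    0    4    0    0    0
   P7   0    0    0    0    2    3

Candidate y = [2, 4, 4, 2, 4, 2, 5, 0]; check y·C column-wise:
  col α: 2·0 + 4·0 + 4·-4 + 2·0 + 4·4 + 2·0 + 5·0 = 0
  col β: 2·-4 + 4·0 + 4·0 + 2·4 + 4·0 + 2·0 + 5·0 = 0
  col γ: 2·-2 + 4·0 + 4·-4 + 2·0 + 4·0 + 2·0 + 5·4 = 0
  col δ: 2·0 + 4·0 + 4·0 + 2·0 + 4·2 + 2·-4 + 5·0 = 0
  col ε: 2·-4 + 4·0 + 4·0 + 2·0 + 4·2 + 2·0 + 5·0 + 0·2 = 0
  col ζ: 2·-4 + 4·2 + 4·0 + 2·0 + 4·0 + 2·0 + 5·0 + 0·3 = 0

y = (P0:2, P1:4, P2:4, P3:2, P4:4, P5:2, P6:5, P7:0)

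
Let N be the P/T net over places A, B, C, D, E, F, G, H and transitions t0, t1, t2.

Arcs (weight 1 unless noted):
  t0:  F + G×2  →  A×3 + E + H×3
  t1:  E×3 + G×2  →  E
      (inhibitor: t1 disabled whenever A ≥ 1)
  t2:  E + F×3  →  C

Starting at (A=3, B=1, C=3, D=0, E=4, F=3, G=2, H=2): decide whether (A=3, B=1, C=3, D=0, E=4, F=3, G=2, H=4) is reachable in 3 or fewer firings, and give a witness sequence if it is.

depth 0: 1 marking
depth 1: 3 markings reached so far
depth 2: 3 markings reached so far
(frontier empty at depth 2; search complete)
target is not among the 3 markings reachable within 3 steps

NO — not reachable within 3 firings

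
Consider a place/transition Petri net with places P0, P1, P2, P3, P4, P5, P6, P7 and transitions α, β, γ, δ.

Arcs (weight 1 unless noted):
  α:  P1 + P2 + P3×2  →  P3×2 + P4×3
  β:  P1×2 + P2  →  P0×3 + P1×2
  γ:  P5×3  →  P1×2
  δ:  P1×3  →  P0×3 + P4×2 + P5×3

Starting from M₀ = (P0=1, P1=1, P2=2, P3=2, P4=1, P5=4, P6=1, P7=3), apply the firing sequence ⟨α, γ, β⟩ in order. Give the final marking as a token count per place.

step 1: fire α:  (P0=1, P1=1, P2=2, P3=2, P4=1, P5=4, P6=1, P7=3) → (P0=1, P1=0, P2=1, P3=2, P4=4, P5=4, P6=1, P7=3)
step 2: fire γ:  (P0=1, P1=0, P2=1, P3=2, P4=4, P5=4, P6=1, P7=3) → (P0=1, P1=2, P2=1, P3=2, P4=4, P5=1, P6=1, P7=3)
step 3: fire β:  (P0=1, P1=2, P2=1, P3=2, P4=4, P5=1, P6=1, P7=3) → (P0=4, P1=2, P2=0, P3=2, P4=4, P5=1, P6=1, P7=3)

(P0=4, P1=2, P2=0, P3=2, P4=4, P5=1, P6=1, P7=3)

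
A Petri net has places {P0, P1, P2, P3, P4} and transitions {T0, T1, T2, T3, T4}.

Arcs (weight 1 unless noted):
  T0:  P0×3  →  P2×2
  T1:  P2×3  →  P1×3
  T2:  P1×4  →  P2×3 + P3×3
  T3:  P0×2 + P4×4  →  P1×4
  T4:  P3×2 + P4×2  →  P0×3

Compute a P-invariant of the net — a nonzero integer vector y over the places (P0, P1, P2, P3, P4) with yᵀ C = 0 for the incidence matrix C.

Incidence matrix C (rows=places, cols=transitions):
       T0   T1   T2   T3   T4
   P0  -3    0    0   -2    3
   P1   0    3   -4    4    0
   P2   2   -3    3    0    0
   P3   0    0    3    0   -2
   P4   0    0    0   -4   -2

Candidate y = [2, 3, 3, 1, 2]; check y·C column-wise:
  col T0: 2·-3 + 3·0 + 3·2 + 1·0 + 2·0 = 0
  col T1: 2·0 + 3·3 + 3·-3 + 1·0 + 2·0 = 0
  col T2: 2·0 + 3·-4 + 3·3 + 1·3 + 2·0 = 0
  col T3: 2·-2 + 3·4 + 3·0 + 1·0 + 2·-4 = 0
  col T4: 2·3 + 3·0 + 3·0 + 1·-2 + 2·-2 = 0

y = (P0:2, P1:3, P2:3, P3:1, P4:2)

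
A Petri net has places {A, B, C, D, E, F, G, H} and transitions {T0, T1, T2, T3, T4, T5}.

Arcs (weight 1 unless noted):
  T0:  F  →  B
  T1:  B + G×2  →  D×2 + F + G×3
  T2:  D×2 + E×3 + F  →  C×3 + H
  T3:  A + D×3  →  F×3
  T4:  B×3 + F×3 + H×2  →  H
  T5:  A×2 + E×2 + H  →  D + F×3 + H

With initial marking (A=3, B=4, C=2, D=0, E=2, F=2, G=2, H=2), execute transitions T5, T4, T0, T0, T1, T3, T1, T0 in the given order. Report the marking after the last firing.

step 1: fire T5:  (A=3, B=4, C=2, D=0, E=2, F=2, G=2, H=2) → (A=1, B=4, C=2, D=1, E=0, F=5, G=2, H=2)
step 2: fire T4:  (A=1, B=4, C=2, D=1, E=0, F=5, G=2, H=2) → (A=1, B=1, C=2, D=1, E=0, F=2, G=2, H=1)
step 3: fire T0:  (A=1, B=1, C=2, D=1, E=0, F=2, G=2, H=1) → (A=1, B=2, C=2, D=1, E=0, F=1, G=2, H=1)
step 4: fire T0:  (A=1, B=2, C=2, D=1, E=0, F=1, G=2, H=1) → (A=1, B=3, C=2, D=1, E=0, F=0, G=2, H=1)
step 5: fire T1:  (A=1, B=3, C=2, D=1, E=0, F=0, G=2, H=1) → (A=1, B=2, C=2, D=3, E=0, F=1, G=3, H=1)
step 6: fire T3:  (A=1, B=2, C=2, D=3, E=0, F=1, G=3, H=1) → (A=0, B=2, C=2, D=0, E=0, F=4, G=3, H=1)
step 7: fire T1:  (A=0, B=2, C=2, D=0, E=0, F=4, G=3, H=1) → (A=0, B=1, C=2, D=2, E=0, F=5, G=4, H=1)
step 8: fire T0:  (A=0, B=1, C=2, D=2, E=0, F=5, G=4, H=1) → (A=0, B=2, C=2, D=2, E=0, F=4, G=4, H=1)

(A=0, B=2, C=2, D=2, E=0, F=4, G=4, H=1)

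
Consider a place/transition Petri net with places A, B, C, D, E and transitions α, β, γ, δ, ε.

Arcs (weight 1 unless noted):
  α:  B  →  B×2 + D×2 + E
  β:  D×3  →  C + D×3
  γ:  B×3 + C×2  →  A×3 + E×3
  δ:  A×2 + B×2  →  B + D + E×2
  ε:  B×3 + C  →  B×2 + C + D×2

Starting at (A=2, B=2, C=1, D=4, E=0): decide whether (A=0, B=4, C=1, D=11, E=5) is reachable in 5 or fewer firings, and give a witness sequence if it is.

YES — reachable via ⟨α, α, α, δ⟩ (4 firings)

step 1: fire α:  (A=2, B=2, C=1, D=4, E=0) → (A=2, B=3, C=1, D=6, E=1)
step 2: fire α:  (A=2, B=3, C=1, D=6, E=1) → (A=2, B=4, C=1, D=8, E=2)
step 3: fire α:  (A=2, B=4, C=1, D=8, E=2) → (A=2, B=5, C=1, D=10, E=3)
step 4: fire δ:  (A=2, B=5, C=1, D=10, E=3) → (A=0, B=4, C=1, D=11, E=5)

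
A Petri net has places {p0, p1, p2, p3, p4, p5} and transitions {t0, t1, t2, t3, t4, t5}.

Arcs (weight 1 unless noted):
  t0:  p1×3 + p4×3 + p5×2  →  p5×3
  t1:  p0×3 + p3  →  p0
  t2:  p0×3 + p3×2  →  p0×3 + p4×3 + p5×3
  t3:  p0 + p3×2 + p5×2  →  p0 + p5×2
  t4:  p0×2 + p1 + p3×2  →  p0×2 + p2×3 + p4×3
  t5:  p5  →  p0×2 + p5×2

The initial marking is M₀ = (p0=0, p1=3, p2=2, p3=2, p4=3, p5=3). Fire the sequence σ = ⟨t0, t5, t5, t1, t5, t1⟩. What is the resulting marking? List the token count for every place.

(p0=2, p1=0, p2=2, p3=0, p4=0, p5=7)

step 1: fire t0:  (p0=0, p1=3, p2=2, p3=2, p4=3, p5=3) → (p0=0, p1=0, p2=2, p3=2, p4=0, p5=4)
step 2: fire t5:  (p0=0, p1=0, p2=2, p3=2, p4=0, p5=4) → (p0=2, p1=0, p2=2, p3=2, p4=0, p5=5)
step 3: fire t5:  (p0=2, p1=0, p2=2, p3=2, p4=0, p5=5) → (p0=4, p1=0, p2=2, p3=2, p4=0, p5=6)
step 4: fire t1:  (p0=4, p1=0, p2=2, p3=2, p4=0, p5=6) → (p0=2, p1=0, p2=2, p3=1, p4=0, p5=6)
step 5: fire t5:  (p0=2, p1=0, p2=2, p3=1, p4=0, p5=6) → (p0=4, p1=0, p2=2, p3=1, p4=0, p5=7)
step 6: fire t1:  (p0=4, p1=0, p2=2, p3=1, p4=0, p5=7) → (p0=2, p1=0, p2=2, p3=0, p4=0, p5=7)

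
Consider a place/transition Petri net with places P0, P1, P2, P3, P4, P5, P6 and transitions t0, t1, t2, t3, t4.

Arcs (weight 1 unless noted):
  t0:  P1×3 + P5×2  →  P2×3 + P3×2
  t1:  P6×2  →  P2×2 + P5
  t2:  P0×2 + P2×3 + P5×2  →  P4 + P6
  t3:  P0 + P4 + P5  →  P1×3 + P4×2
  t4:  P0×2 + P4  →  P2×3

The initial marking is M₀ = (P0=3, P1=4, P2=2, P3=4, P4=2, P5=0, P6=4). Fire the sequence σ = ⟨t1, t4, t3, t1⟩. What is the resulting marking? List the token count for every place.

step 1: fire t1:  (P0=3, P1=4, P2=2, P3=4, P4=2, P5=0, P6=4) → (P0=3, P1=4, P2=4, P3=4, P4=2, P5=1, P6=2)
step 2: fire t4:  (P0=3, P1=4, P2=4, P3=4, P4=2, P5=1, P6=2) → (P0=1, P1=4, P2=7, P3=4, P4=1, P5=1, P6=2)
step 3: fire t3:  (P0=1, P1=4, P2=7, P3=4, P4=1, P5=1, P6=2) → (P0=0, P1=7, P2=7, P3=4, P4=2, P5=0, P6=2)
step 4: fire t1:  (P0=0, P1=7, P2=7, P3=4, P4=2, P5=0, P6=2) → (P0=0, P1=7, P2=9, P3=4, P4=2, P5=1, P6=0)

(P0=0, P1=7, P2=9, P3=4, P4=2, P5=1, P6=0)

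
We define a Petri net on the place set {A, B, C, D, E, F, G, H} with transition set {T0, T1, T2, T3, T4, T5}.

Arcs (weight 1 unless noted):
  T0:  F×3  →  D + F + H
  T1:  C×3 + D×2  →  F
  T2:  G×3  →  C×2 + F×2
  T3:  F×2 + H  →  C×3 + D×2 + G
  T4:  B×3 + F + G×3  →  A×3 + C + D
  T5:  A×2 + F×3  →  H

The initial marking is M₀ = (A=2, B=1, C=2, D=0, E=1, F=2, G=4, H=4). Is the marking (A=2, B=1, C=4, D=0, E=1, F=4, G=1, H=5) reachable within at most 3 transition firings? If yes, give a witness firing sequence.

depth 0: 1 marking
depth 1: 3 markings reached so far
depth 2: 7 markings reached so far
depth 3: 10 markings reached so far
target is not among the 10 markings reachable within 3 steps

NO — not reachable within 3 firings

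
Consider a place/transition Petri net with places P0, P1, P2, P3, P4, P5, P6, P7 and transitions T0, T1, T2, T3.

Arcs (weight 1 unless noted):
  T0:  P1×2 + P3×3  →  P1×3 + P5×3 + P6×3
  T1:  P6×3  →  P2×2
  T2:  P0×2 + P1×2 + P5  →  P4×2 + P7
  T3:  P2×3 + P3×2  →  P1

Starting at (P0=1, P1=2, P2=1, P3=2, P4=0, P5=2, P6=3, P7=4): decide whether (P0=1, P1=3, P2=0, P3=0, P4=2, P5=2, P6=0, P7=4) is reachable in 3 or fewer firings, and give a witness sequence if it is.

depth 0: 1 marking
depth 1: 2 markings reached so far
depth 2: 3 markings reached so far
depth 3: 3 markings reached so far
(frontier empty at depth 3; search complete)
target is not among the 3 markings reachable within 3 steps

NO — not reachable within 3 firings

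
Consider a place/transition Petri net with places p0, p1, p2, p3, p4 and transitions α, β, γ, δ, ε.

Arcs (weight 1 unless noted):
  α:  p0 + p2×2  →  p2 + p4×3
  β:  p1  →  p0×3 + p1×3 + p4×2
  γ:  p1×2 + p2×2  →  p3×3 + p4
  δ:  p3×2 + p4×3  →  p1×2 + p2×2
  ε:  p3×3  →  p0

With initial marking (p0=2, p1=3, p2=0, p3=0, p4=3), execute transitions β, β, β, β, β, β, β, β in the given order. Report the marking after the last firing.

(p0=26, p1=19, p2=0, p3=0, p4=19)

step 1: fire β:  (p0=2, p1=3, p2=0, p3=0, p4=3) → (p0=5, p1=5, p2=0, p3=0, p4=5)
step 2: fire β:  (p0=5, p1=5, p2=0, p3=0, p4=5) → (p0=8, p1=7, p2=0, p3=0, p4=7)
step 3: fire β:  (p0=8, p1=7, p2=0, p3=0, p4=7) → (p0=11, p1=9, p2=0, p3=0, p4=9)
step 4: fire β:  (p0=11, p1=9, p2=0, p3=0, p4=9) → (p0=14, p1=11, p2=0, p3=0, p4=11)
step 5: fire β:  (p0=14, p1=11, p2=0, p3=0, p4=11) → (p0=17, p1=13, p2=0, p3=0, p4=13)
step 6: fire β:  (p0=17, p1=13, p2=0, p3=0, p4=13) → (p0=20, p1=15, p2=0, p3=0, p4=15)
step 7: fire β:  (p0=20, p1=15, p2=0, p3=0, p4=15) → (p0=23, p1=17, p2=0, p3=0, p4=17)
step 8: fire β:  (p0=23, p1=17, p2=0, p3=0, p4=17) → (p0=26, p1=19, p2=0, p3=0, p4=19)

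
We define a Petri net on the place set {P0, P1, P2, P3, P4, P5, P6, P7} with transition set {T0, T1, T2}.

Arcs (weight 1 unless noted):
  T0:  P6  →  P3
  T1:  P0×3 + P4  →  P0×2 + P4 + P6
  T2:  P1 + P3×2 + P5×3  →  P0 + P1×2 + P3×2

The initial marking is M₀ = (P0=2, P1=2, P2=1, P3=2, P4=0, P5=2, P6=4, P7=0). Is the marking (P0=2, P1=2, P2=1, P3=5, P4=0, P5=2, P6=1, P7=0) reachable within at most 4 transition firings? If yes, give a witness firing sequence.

YES — reachable via ⟨T0, T0, T0⟩ (3 firings)

step 1: fire T0:  (P0=2, P1=2, P2=1, P3=2, P4=0, P5=2, P6=4, P7=0) → (P0=2, P1=2, P2=1, P3=3, P4=0, P5=2, P6=3, P7=0)
step 2: fire T0:  (P0=2, P1=2, P2=1, P3=3, P4=0, P5=2, P6=3, P7=0) → (P0=2, P1=2, P2=1, P3=4, P4=0, P5=2, P6=2, P7=0)
step 3: fire T0:  (P0=2, P1=2, P2=1, P3=4, P4=0, P5=2, P6=2, P7=0) → (P0=2, P1=2, P2=1, P3=5, P4=0, P5=2, P6=1, P7=0)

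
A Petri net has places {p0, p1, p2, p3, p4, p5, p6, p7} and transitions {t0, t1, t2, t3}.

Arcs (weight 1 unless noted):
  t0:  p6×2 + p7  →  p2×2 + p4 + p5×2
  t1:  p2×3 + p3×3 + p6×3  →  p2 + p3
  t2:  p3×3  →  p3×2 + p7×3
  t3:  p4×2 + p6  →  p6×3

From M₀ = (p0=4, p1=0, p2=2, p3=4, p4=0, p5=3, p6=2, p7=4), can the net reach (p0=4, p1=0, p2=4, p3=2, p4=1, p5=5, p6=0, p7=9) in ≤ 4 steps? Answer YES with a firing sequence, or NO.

step 1: fire t0:  (p0=4, p1=0, p2=2, p3=4, p4=0, p5=3, p6=2, p7=4) → (p0=4, p1=0, p2=4, p3=4, p4=1, p5=5, p6=0, p7=3)
step 2: fire t2:  (p0=4, p1=0, p2=4, p3=4, p4=1, p5=5, p6=0, p7=3) → (p0=4, p1=0, p2=4, p3=3, p4=1, p5=5, p6=0, p7=6)
step 3: fire t2:  (p0=4, p1=0, p2=4, p3=3, p4=1, p5=5, p6=0, p7=6) → (p0=4, p1=0, p2=4, p3=2, p4=1, p5=5, p6=0, p7=9)

YES — reachable via ⟨t0, t2, t2⟩ (3 firings)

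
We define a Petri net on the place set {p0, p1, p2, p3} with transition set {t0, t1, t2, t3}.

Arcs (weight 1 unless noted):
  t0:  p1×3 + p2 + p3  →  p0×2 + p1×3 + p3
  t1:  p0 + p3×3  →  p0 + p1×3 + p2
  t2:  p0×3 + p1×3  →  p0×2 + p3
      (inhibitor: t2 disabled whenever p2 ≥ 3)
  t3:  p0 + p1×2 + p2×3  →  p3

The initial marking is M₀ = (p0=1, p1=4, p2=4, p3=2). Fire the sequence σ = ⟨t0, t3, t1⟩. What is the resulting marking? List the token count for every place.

(p0=2, p1=5, p2=1, p3=0)

step 1: fire t0:  (p0=1, p1=4, p2=4, p3=2) → (p0=3, p1=4, p2=3, p3=2)
step 2: fire t3:  (p0=3, p1=4, p2=3, p3=2) → (p0=2, p1=2, p2=0, p3=3)
step 3: fire t1:  (p0=2, p1=2, p2=0, p3=3) → (p0=2, p1=5, p2=1, p3=0)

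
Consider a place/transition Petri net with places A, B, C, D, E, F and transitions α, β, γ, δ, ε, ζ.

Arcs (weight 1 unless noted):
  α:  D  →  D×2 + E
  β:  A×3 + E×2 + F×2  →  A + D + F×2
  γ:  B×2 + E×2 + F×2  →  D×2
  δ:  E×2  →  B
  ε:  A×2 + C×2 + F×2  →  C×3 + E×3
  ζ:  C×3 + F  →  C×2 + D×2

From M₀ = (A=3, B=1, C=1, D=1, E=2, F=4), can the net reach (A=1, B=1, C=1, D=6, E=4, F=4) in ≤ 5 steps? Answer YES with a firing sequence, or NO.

step 1: fire α:  (A=3, B=1, C=1, D=1, E=2, F=4) → (A=3, B=1, C=1, D=2, E=3, F=4)
step 2: fire α:  (A=3, B=1, C=1, D=2, E=3, F=4) → (A=3, B=1, C=1, D=3, E=4, F=4)
step 3: fire α:  (A=3, B=1, C=1, D=3, E=4, F=4) → (A=3, B=1, C=1, D=4, E=5, F=4)
step 4: fire α:  (A=3, B=1, C=1, D=4, E=5, F=4) → (A=3, B=1, C=1, D=5, E=6, F=4)
step 5: fire β:  (A=3, B=1, C=1, D=5, E=6, F=4) → (A=1, B=1, C=1, D=6, E=4, F=4)

YES — reachable via ⟨α, α, α, α, β⟩ (5 firings)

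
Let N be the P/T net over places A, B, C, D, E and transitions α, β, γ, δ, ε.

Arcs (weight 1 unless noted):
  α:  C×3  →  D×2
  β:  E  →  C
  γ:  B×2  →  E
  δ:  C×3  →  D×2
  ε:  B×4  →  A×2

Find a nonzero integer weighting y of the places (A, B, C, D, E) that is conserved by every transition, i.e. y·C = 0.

Incidence matrix C (rows=places, cols=transitions):
        α    β    γ    δ    ε
    A   0    0    0    0    2
    B   0    0   -2    0   -4
    C  -3    1    0   -3    0
    D   2    0    0    2    0
    E   0   -1    1    0    0

Candidate y = [2, 1, 2, 3, 2]; check y·C column-wise:
  col α: 2·0 + 1·0 + 2·-3 + 3·2 + 2·0 = 0
  col β: 2·0 + 1·0 + 2·1 + 3·0 + 2·-1 = 0
  col γ: 2·0 + 1·-2 + 2·0 + 3·0 + 2·1 = 0
  col δ: 2·0 + 1·0 + 2·-3 + 3·2 + 2·0 = 0
  col ε: 2·2 + 1·-4 + 2·0 + 3·0 + 2·0 = 0

y = (A:2, B:1, C:2, D:3, E:2)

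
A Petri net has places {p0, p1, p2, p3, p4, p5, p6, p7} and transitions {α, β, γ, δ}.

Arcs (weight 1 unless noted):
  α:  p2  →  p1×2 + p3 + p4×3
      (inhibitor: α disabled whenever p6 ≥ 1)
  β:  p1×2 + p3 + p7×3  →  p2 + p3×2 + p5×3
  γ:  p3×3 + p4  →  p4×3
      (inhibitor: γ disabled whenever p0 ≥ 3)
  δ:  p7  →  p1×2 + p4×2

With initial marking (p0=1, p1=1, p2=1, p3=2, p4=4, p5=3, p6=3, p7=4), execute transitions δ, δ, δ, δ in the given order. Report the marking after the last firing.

step 1: fire δ:  (p0=1, p1=1, p2=1, p3=2, p4=4, p5=3, p6=3, p7=4) → (p0=1, p1=3, p2=1, p3=2, p4=6, p5=3, p6=3, p7=3)
step 2: fire δ:  (p0=1, p1=3, p2=1, p3=2, p4=6, p5=3, p6=3, p7=3) → (p0=1, p1=5, p2=1, p3=2, p4=8, p5=3, p6=3, p7=2)
step 3: fire δ:  (p0=1, p1=5, p2=1, p3=2, p4=8, p5=3, p6=3, p7=2) → (p0=1, p1=7, p2=1, p3=2, p4=10, p5=3, p6=3, p7=1)
step 4: fire δ:  (p0=1, p1=7, p2=1, p3=2, p4=10, p5=3, p6=3, p7=1) → (p0=1, p1=9, p2=1, p3=2, p4=12, p5=3, p6=3, p7=0)

(p0=1, p1=9, p2=1, p3=2, p4=12, p5=3, p6=3, p7=0)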